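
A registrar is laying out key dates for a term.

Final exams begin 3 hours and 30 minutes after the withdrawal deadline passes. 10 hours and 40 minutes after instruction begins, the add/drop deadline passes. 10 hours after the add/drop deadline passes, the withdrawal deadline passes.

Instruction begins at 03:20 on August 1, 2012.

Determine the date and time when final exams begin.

Instruction begins: 03:20 Aug 1, 2012.
The add/drop deadline passes: 03:20 Aug 1, 2012 + 10h40m = 14:00 Aug 1, 2012.
The withdrawal deadline passes: 14:00 Aug 1, 2012 + 10h = 00:00 Aug 2, 2012.
Final exams begin: 00:00 Aug 2, 2012 + 3h30m = 03:30 Aug 2, 2012.

03:30 on August 2, 2012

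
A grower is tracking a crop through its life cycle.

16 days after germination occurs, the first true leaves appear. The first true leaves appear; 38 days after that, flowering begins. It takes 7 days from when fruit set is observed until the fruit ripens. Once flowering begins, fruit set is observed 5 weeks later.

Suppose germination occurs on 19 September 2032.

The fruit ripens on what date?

24 December 2032

Germination occurs: Sep 19, 2032.
The first true leaves appear: Sep 19, 2032 + 16 days = Oct 5, 2032.
Flowering begins: Oct 5, 2032 + 38 days = Nov 12, 2032.
Fruit set is observed: Nov 12, 2032 + 5 weeks = Dec 17, 2032.
The fruit ripens: Dec 17, 2032 + 7 days = Dec 24, 2032.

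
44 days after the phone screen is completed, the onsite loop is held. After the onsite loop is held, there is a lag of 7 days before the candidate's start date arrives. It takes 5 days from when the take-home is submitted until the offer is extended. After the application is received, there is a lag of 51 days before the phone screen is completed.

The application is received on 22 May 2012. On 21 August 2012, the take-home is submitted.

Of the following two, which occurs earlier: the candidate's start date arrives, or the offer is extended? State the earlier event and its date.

The application is received: May 22, 2012.
The phone screen is completed: May 22, 2012 + 51 days = Jul 12, 2012.
The onsite loop is held: Jul 12, 2012 + 44 days = Aug 25, 2012.
The candidate's start date arrives: Aug 25, 2012 + 7 days = Sep 1, 2012.
The take-home is submitted: Aug 21, 2012.
The offer is extended: Aug 21, 2012 + 5 days = Aug 26, 2012.
Comparing: the candidate's start date arrives on Sep 1, 2012 vs the offer is extended on Aug 26, 2012. Earlier: the offer is extended.

The offer is extended — 26 August 2012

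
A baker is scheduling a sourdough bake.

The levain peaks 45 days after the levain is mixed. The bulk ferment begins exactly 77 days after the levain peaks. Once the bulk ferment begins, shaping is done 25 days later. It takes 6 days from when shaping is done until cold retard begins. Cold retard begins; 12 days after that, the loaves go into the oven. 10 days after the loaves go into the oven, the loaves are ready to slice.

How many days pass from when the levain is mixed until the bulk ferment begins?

122 days

Causal path: the levain is mixed → the levain peaks → the bulk ferment begins.
Total delay along the path: 45 + 77 = 122 days.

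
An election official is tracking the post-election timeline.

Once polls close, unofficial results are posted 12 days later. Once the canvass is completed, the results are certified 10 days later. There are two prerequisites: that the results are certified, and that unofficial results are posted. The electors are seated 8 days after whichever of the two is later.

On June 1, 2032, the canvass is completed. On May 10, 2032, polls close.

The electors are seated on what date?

The canvass is completed: Jun 1, 2032.
The results are certified: Jun 1, 2032 + 10 days = Jun 11, 2032.
Polls close: May 10, 2032.
Unofficial results are posted: May 10, 2032 + 12 days = May 22, 2032.
Both prerequisites met — the results are certified (Jun 11, 2032), unofficial results are posted (May 22, 2032); the later is Jun 11, 2032.
The electors are seated: Jun 11, 2032 + 8 days = Jun 19, 2032.

June 19, 2032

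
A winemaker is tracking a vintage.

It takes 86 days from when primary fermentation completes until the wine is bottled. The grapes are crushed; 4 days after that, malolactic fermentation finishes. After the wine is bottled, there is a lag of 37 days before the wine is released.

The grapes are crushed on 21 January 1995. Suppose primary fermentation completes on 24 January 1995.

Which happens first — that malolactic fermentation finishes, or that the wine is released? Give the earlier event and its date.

The grapes are crushed: Jan 21, 1995.
Malolactic fermentation finishes: Jan 21, 1995 + 4 days = Jan 25, 1995.
Primary fermentation completes: Jan 24, 1995.
The wine is bottled: Jan 24, 1995 + 86 days = Apr 20, 1995.
The wine is released: Apr 20, 1995 + 37 days = May 27, 1995.
Comparing: malolactic fermentation finishes on Jan 25, 1995 vs the wine is released on May 27, 1995. Earlier: malolactic fermentation finishes.

Malolactic fermentation finishes — 25 January 1995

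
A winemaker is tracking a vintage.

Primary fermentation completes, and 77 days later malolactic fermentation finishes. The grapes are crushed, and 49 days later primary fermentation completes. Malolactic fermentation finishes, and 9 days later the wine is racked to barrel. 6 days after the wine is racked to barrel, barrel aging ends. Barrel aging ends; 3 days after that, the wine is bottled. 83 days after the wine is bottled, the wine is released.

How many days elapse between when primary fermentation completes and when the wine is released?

Causal path: primary fermentation completes → malolactic fermentation finishes → the wine is racked to barrel → barrel aging ends → the wine is bottled → the wine is released.
Total delay along the path: 77 + 9 + 6 + 3 + 83 = 178 days.

178 days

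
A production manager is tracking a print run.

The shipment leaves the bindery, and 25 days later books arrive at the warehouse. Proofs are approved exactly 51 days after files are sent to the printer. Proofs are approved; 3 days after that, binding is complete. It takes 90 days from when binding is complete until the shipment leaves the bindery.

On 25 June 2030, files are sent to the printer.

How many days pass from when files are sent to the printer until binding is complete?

54 days

Causal path: files are sent to the printer → proofs are approved → binding is complete.
Total delay along the path: 51 + 3 = 54 days.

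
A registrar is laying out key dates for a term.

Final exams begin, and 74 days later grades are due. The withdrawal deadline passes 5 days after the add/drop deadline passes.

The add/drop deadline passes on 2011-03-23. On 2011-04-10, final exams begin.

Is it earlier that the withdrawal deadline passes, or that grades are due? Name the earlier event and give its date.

The withdrawal deadline passes — 2011-03-28

The add/drop deadline passes: Mar 23, 2011.
The withdrawal deadline passes: Mar 23, 2011 + 5 days = Mar 28, 2011.
Final exams begin: Apr 10, 2011.
Grades are due: Apr 10, 2011 + 74 days = Jun 23, 2011.
Comparing: the withdrawal deadline passes on Mar 28, 2011 vs grades are due on Jun 23, 2011. Earlier: the withdrawal deadline passes.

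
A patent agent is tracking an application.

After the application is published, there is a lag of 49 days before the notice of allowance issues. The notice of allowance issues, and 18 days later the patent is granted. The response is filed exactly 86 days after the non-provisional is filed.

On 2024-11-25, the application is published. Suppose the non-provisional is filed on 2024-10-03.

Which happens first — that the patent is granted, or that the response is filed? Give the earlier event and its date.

The application is published: Nov 25, 2024.
The notice of allowance issues: Nov 25, 2024 + 49 days = Jan 13, 2025.
The patent is granted: Jan 13, 2025 + 18 days = Jan 31, 2025.
The non-provisional is filed: Oct 3, 2024.
The response is filed: Oct 3, 2024 + 86 days = Dec 28, 2024.
Comparing: the patent is granted on Jan 31, 2025 vs the response is filed on Dec 28, 2024. Earlier: the response is filed.

The response is filed — 2024-12-28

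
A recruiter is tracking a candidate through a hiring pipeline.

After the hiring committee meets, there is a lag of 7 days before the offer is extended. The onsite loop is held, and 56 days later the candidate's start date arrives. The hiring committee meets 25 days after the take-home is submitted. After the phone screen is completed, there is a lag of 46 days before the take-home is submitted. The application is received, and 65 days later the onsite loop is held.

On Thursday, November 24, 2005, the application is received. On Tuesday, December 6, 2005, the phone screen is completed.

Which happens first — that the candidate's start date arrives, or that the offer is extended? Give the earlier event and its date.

The offer is extended — Wednesday, February 22, 2006

The application is received: Nov 24, 2005.
The onsite loop is held: Nov 24, 2005 + 65 days = Jan 28, 2006.
The candidate's start date arrives: Jan 28, 2006 + 56 days = Mar 25, 2006.
The phone screen is completed: Dec 6, 2005.
The take-home is submitted: Dec 6, 2005 + 46 days = Jan 21, 2006.
The hiring committee meets: Jan 21, 2006 + 25 days = Feb 15, 2006.
The offer is extended: Feb 15, 2006 + 7 days = Feb 22, 2006.
Comparing: the candidate's start date arrives on Mar 25, 2006 vs the offer is extended on Feb 22, 2006. Earlier: the offer is extended.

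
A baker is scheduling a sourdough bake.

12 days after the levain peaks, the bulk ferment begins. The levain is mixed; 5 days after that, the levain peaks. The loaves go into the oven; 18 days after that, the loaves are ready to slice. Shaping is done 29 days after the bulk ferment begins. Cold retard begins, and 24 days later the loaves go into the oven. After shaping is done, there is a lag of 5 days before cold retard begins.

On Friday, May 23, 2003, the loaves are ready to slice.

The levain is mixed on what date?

The loaves are ready to slice: May 23, 2003.
The loaves go into the oven: May 23, 2003 − 18 days = May 5, 2003.
Cold retard begins: May 5, 2003 − 24 days = Apr 11, 2003.
Shaping is done: Apr 11, 2003 − 5 days = Apr 6, 2003.
The bulk ferment begins: Apr 6, 2003 − 29 days = Mar 8, 2003.
The levain peaks: Mar 8, 2003 − 12 days = Feb 24, 2003.
The levain is mixed: Feb 24, 2003 − 5 days = Feb 19, 2003.

Wednesday, February 19, 2003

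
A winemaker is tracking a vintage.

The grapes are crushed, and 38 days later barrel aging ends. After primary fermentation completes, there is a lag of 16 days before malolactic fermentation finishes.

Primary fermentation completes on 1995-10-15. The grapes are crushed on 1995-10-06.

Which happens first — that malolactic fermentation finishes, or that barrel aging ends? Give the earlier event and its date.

Primary fermentation completes: Oct 15, 1995.
Malolactic fermentation finishes: Oct 15, 1995 + 16 days = Oct 31, 1995.
The grapes are crushed: Oct 6, 1995.
Barrel aging ends: Oct 6, 1995 + 38 days = Nov 13, 1995.
Comparing: malolactic fermentation finishes on Oct 31, 1995 vs barrel aging ends on Nov 13, 1995. Earlier: malolactic fermentation finishes.

Malolactic fermentation finishes — 1995-10-31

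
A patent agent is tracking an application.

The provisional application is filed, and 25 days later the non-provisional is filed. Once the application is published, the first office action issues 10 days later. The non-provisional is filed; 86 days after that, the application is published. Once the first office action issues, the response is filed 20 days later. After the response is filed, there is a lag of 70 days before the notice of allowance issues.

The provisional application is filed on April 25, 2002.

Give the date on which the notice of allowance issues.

The provisional application is filed: Apr 25, 2002.
The non-provisional is filed: Apr 25, 2002 + 25 days = May 20, 2002.
The application is published: May 20, 2002 + 86 days = Aug 14, 2002.
The first office action issues: Aug 14, 2002 + 10 days = Aug 24, 2002.
The response is filed: Aug 24, 2002 + 20 days = Sep 13, 2002.
The notice of allowance issues: Sep 13, 2002 + 70 days = Nov 22, 2002.

November 22, 2002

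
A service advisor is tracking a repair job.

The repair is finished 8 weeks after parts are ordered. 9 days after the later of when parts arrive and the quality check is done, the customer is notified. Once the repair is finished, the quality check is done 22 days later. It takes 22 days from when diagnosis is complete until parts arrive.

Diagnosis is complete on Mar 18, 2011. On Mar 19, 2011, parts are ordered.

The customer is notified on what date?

Diagnosis is complete: Mar 18, 2011.
Parts arrive: Mar 18, 2011 + 22 days = Apr 9, 2011.
Parts are ordered: Mar 19, 2011.
The repair is finished: Mar 19, 2011 + 8 weeks = May 14, 2011.
The quality check is done: May 14, 2011 + 22 days = Jun 5, 2011.
Both prerequisites met — parts arrive (Apr 9, 2011), the quality check is done (Jun 5, 2011); the later is Jun 5, 2011.
The customer is notified: Jun 5, 2011 + 9 days = Jun 14, 2011.

Jun 14, 2011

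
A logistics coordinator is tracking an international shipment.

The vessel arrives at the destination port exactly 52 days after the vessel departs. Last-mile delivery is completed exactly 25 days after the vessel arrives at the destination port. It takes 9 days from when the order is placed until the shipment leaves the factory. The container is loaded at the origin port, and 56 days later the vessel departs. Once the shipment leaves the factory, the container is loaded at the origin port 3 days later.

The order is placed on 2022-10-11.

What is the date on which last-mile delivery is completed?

2023-03-05

The order is placed: Oct 11, 2022.
The shipment leaves the factory: Oct 11, 2022 + 9 days = Oct 20, 2022.
The container is loaded at the origin port: Oct 20, 2022 + 3 days = Oct 23, 2022.
The vessel departs: Oct 23, 2022 + 56 days = Dec 18, 2022.
The vessel arrives at the destination port: Dec 18, 2022 + 52 days = Feb 8, 2023.
Last-mile delivery is completed: Feb 8, 2023 + 25 days = Mar 5, 2023.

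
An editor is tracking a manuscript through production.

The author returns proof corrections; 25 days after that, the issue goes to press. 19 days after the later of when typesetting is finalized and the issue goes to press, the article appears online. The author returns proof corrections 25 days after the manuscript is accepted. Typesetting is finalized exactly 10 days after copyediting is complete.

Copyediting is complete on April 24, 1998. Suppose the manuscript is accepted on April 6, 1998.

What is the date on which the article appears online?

Copyediting is complete: Apr 24, 1998.
Typesetting is finalized: Apr 24, 1998 + 10 days = May 4, 1998.
The manuscript is accepted: Apr 6, 1998.
The author returns proof corrections: Apr 6, 1998 + 25 days = May 1, 1998.
The issue goes to press: May 1, 1998 + 25 days = May 26, 1998.
Both prerequisites met — typesetting is finalized (May 4, 1998), the issue goes to press (May 26, 1998); the later is May 26, 1998.
The article appears online: May 26, 1998 + 19 days = Jun 14, 1998.

June 14, 1998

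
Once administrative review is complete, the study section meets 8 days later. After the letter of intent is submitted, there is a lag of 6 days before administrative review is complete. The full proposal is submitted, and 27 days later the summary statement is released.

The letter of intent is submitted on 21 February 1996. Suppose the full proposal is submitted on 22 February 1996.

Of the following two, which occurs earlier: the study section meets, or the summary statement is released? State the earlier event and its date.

The letter of intent is submitted: Feb 21, 1996.
Administrative review is complete: Feb 21, 1996 + 6 days = Feb 27, 1996.
The study section meets: Feb 27, 1996 + 8 days = Mar 6, 1996.
The full proposal is submitted: Feb 22, 1996.
The summary statement is released: Feb 22, 1996 + 27 days = Mar 20, 1996.
Comparing: the study section meets on Mar 6, 1996 vs the summary statement is released on Mar 20, 1996. Earlier: the study section meets.

The study section meets — 6 March 1996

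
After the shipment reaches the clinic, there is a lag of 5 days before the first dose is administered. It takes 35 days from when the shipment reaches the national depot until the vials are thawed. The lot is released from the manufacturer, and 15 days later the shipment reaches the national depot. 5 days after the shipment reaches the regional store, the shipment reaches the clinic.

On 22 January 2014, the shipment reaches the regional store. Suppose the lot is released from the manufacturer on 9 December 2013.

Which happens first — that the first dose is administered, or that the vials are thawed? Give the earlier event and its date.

The vials are thawed — 28 January 2014

The shipment reaches the regional store: Jan 22, 2014.
The shipment reaches the clinic: Jan 22, 2014 + 5 days = Jan 27, 2014.
The first dose is administered: Jan 27, 2014 + 5 days = Feb 1, 2014.
The lot is released from the manufacturer: Dec 9, 2013.
The shipment reaches the national depot: Dec 9, 2013 + 15 days = Dec 24, 2013.
The vials are thawed: Dec 24, 2013 + 35 days = Jan 28, 2014.
Comparing: the first dose is administered on Feb 1, 2014 vs the vials are thawed on Jan 28, 2014. Earlier: the vials are thawed.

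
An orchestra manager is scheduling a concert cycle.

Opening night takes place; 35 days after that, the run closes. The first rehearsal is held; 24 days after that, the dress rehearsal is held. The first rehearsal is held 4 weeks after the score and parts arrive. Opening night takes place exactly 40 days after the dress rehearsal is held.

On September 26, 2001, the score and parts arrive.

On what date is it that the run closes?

January 31, 2002

The score and parts arrive: Sep 26, 2001.
The first rehearsal is held: Sep 26, 2001 + 4 weeks = Oct 24, 2001.
The dress rehearsal is held: Oct 24, 2001 + 24 days = Nov 17, 2001.
Opening night takes place: Nov 17, 2001 + 40 days = Dec 27, 2001.
The run closes: Dec 27, 2001 + 35 days = Jan 31, 2002.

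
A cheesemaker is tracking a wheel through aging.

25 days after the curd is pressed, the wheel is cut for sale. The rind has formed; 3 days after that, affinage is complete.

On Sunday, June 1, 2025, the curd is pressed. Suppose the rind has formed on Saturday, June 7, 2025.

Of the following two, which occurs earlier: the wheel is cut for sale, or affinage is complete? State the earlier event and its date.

The curd is pressed: Jun 1, 2025.
The wheel is cut for sale: Jun 1, 2025 + 25 days = Jun 26, 2025.
The rind has formed: Jun 7, 2025.
Affinage is complete: Jun 7, 2025 + 3 days = Jun 10, 2025.
Comparing: the wheel is cut for sale on Jun 26, 2025 vs affinage is complete on Jun 10, 2025. Earlier: affinage is complete.

Affinage is complete — Tuesday, June 10, 2025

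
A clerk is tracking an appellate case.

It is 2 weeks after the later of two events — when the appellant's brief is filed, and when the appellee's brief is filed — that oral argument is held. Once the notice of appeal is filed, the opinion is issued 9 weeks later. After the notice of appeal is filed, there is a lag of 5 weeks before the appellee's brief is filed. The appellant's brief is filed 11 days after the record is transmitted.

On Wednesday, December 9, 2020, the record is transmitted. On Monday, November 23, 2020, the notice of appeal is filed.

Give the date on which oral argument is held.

The record is transmitted: Dec 9, 2020.
The appellant's brief is filed: Dec 9, 2020 + 11 days = Dec 20, 2020.
The notice of appeal is filed: Nov 23, 2020.
The appellee's brief is filed: Nov 23, 2020 + 5 weeks = Dec 28, 2020.
Both prerequisites met — the appellant's brief is filed (Dec 20, 2020), the appellee's brief is filed (Dec 28, 2020); the later is Dec 28, 2020.
Oral argument is held: Dec 28, 2020 + 2 weeks = Jan 11, 2021.

Monday, January 11, 2021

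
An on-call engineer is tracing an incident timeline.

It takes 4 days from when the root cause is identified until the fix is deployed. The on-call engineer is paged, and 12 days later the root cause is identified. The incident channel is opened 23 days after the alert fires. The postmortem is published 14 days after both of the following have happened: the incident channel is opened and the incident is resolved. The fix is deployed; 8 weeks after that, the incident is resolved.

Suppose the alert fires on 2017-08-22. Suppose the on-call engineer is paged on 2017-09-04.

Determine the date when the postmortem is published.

2017-11-29

The alert fires: Aug 22, 2017.
The incident channel is opened: Aug 22, 2017 + 23 days = Sep 14, 2017.
The on-call engineer is paged: Sep 4, 2017.
The root cause is identified: Sep 4, 2017 + 12 days = Sep 16, 2017.
The fix is deployed: Sep 16, 2017 + 4 days = Sep 20, 2017.
The incident is resolved: Sep 20, 2017 + 8 weeks = Nov 15, 2017.
Both prerequisites met — the incident channel is opened (Sep 14, 2017), the incident is resolved (Nov 15, 2017); the later is Nov 15, 2017.
The postmortem is published: Nov 15, 2017 + 14 days = Nov 29, 2017.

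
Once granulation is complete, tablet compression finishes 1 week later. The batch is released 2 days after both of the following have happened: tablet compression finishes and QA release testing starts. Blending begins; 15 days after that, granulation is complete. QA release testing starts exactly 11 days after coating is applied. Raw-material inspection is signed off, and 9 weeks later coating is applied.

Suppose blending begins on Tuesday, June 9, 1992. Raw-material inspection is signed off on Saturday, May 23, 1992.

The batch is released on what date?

Blending begins: Jun 9, 1992.
Granulation is complete: Jun 9, 1992 + 15 days = Jun 24, 1992.
Tablet compression finishes: Jun 24, 1992 + 1 week = Jul 1, 1992.
Raw-material inspection is signed off: May 23, 1992.
Coating is applied: May 23, 1992 + 9 weeks = Jul 25, 1992.
QA release testing starts: Jul 25, 1992 + 11 days = Aug 5, 1992.
Both prerequisites met — tablet compression finishes (Jul 1, 1992), QA release testing starts (Aug 5, 1992); the later is Aug 5, 1992.
The batch is released: Aug 5, 1992 + 2 days = Aug 7, 1992.

Friday, August 7, 1992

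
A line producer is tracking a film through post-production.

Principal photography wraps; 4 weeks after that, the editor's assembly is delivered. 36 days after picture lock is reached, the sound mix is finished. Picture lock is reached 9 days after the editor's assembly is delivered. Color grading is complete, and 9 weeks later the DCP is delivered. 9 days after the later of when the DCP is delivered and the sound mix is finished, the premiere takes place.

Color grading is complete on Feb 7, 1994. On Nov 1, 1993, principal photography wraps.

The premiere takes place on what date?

Apr 20, 1994

Color grading is complete: Feb 7, 1994.
The DCP is delivered: Feb 7, 1994 + 9 weeks = Apr 11, 1994.
Principal photography wraps: Nov 1, 1993.
The editor's assembly is delivered: Nov 1, 1993 + 4 weeks = Nov 29, 1993.
Picture lock is reached: Nov 29, 1993 + 9 days = Dec 8, 1993.
The sound mix is finished: Dec 8, 1993 + 36 days = Jan 13, 1994.
Both prerequisites met — the DCP is delivered (Apr 11, 1994), the sound mix is finished (Jan 13, 1994); the later is Apr 11, 1994.
The premiere takes place: Apr 11, 1994 + 9 days = Apr 20, 1994.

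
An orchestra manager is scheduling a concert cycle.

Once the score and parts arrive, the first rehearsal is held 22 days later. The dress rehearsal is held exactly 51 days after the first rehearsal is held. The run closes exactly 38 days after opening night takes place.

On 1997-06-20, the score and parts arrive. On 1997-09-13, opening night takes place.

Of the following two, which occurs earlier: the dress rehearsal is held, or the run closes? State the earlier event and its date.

The score and parts arrive: Jun 20, 1997.
The first rehearsal is held: Jun 20, 1997 + 22 days = Jul 12, 1997.
The dress rehearsal is held: Jul 12, 1997 + 51 days = Sep 1, 1997.
Opening night takes place: Sep 13, 1997.
The run closes: Sep 13, 1997 + 38 days = Oct 21, 1997.
Comparing: the dress rehearsal is held on Sep 1, 1997 vs the run closes on Oct 21, 1997. Earlier: the dress rehearsal is held.

The dress rehearsal is held — 1997-09-01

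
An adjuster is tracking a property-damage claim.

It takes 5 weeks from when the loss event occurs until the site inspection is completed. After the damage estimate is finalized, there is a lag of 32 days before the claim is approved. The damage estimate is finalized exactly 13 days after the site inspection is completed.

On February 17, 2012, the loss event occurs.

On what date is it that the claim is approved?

The loss event occurs: Feb 17, 2012.
The site inspection is completed: Feb 17, 2012 + 5 weeks = Mar 23, 2012.
The damage estimate is finalized: Mar 23, 2012 + 13 days = Apr 5, 2012.
The claim is approved: Apr 5, 2012 + 32 days = May 7, 2012.

May 7, 2012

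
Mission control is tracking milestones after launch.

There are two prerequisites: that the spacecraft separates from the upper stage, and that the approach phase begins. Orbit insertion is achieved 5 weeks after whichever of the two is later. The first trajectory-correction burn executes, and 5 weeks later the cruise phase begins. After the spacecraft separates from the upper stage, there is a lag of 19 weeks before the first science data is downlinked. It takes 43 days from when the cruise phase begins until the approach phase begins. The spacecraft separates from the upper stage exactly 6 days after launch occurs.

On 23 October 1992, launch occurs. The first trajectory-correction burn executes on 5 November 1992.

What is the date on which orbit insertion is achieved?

26 February 1993

Launch occurs: Oct 23, 1992.
The spacecraft separates from the upper stage: Oct 23, 1992 + 6 days = Oct 29, 1992.
The first trajectory-correction burn executes: Nov 5, 1992.
The cruise phase begins: Nov 5, 1992 + 5 weeks = Dec 10, 1992.
The approach phase begins: Dec 10, 1992 + 43 days = Jan 22, 1993.
Both prerequisites met — the spacecraft separates from the upper stage (Oct 29, 1992), the approach phase begins (Jan 22, 1993); the later is Jan 22, 1993.
Orbit insertion is achieved: Jan 22, 1993 + 5 weeks = Feb 26, 1993.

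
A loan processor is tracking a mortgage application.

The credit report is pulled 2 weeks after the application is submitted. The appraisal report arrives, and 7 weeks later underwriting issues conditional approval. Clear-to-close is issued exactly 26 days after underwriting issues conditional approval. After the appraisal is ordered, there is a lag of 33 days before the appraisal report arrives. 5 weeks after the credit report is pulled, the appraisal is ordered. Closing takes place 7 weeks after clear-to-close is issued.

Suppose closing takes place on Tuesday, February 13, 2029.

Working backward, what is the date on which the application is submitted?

Saturday, July 22, 2028

Closing takes place: Feb 13, 2029.
Clear-to-close is issued: Feb 13, 2029 − 7 weeks = Dec 26, 2028.
Underwriting issues conditional approval: Dec 26, 2028 − 26 days = Nov 30, 2028.
The appraisal report arrives: Nov 30, 2028 − 7 weeks = Oct 12, 2028.
The appraisal is ordered: Oct 12, 2028 − 33 days = Sep 9, 2028.
The credit report is pulled: Sep 9, 2028 − 5 weeks = Aug 5, 2028.
The application is submitted: Aug 5, 2028 − 2 weeks = Jul 22, 2028.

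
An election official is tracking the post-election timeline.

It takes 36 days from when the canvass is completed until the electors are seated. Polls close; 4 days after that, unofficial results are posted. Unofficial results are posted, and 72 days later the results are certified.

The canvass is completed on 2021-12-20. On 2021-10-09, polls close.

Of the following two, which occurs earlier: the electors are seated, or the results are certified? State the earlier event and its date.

The results are certified — 2021-12-24

The canvass is completed: Dec 20, 2021.
The electors are seated: Dec 20, 2021 + 36 days = Jan 25, 2022.
Polls close: Oct 9, 2021.
Unofficial results are posted: Oct 9, 2021 + 4 days = Oct 13, 2021.
The results are certified: Oct 13, 2021 + 72 days = Dec 24, 2021.
Comparing: the electors are seated on Jan 25, 2022 vs the results are certified on Dec 24, 2021. Earlier: the results are certified.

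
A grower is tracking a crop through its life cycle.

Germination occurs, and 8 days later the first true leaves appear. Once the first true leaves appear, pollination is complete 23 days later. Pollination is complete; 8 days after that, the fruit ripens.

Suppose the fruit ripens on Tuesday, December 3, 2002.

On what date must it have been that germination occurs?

The fruit ripens: Dec 3, 2002.
Pollination is complete: Dec 3, 2002 − 8 days = Nov 25, 2002.
The first true leaves appear: Nov 25, 2002 − 23 days = Nov 2, 2002.
Germination occurs: Nov 2, 2002 − 8 days = Oct 25, 2002.

Friday, October 25, 2002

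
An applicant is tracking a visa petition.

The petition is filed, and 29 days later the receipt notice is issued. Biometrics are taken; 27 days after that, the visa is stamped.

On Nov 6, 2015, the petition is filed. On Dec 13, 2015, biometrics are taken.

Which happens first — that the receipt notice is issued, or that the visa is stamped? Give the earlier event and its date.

The petition is filed: Nov 6, 2015.
The receipt notice is issued: Nov 6, 2015 + 29 days = Dec 5, 2015.
Biometrics are taken: Dec 13, 2015.
The visa is stamped: Dec 13, 2015 + 27 days = Jan 9, 2016.
Comparing: the receipt notice is issued on Dec 5, 2015 vs the visa is stamped on Jan 9, 2016. Earlier: the receipt notice is issued.

The receipt notice is issued — Dec 5, 2015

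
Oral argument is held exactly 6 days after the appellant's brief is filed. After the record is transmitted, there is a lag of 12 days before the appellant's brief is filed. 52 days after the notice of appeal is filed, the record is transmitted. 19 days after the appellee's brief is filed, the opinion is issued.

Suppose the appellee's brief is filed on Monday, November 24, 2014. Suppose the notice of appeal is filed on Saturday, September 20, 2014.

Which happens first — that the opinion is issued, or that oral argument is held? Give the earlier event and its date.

Oral argument is held — Saturday, November 29, 2014

The appellee's brief is filed: Nov 24, 2014.
The opinion is issued: Nov 24, 2014 + 19 days = Dec 13, 2014.
The notice of appeal is filed: Sep 20, 2014.
The record is transmitted: Sep 20, 2014 + 52 days = Nov 11, 2014.
The appellant's brief is filed: Nov 11, 2014 + 12 days = Nov 23, 2014.
Oral argument is held: Nov 23, 2014 + 6 days = Nov 29, 2014.
Comparing: the opinion is issued on Dec 13, 2014 vs oral argument is held on Nov 29, 2014. Earlier: oral argument is held.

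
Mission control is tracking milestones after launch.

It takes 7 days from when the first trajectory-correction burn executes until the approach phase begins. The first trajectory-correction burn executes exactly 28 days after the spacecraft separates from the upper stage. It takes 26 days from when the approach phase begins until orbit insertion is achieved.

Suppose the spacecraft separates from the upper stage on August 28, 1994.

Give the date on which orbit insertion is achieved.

The spacecraft separates from the upper stage: Aug 28, 1994.
The first trajectory-correction burn executes: Aug 28, 1994 + 28 days = Sep 25, 1994.
The approach phase begins: Sep 25, 1994 + 7 days = Oct 2, 1994.
Orbit insertion is achieved: Oct 2, 1994 + 26 days = Oct 28, 1994.

October 28, 1994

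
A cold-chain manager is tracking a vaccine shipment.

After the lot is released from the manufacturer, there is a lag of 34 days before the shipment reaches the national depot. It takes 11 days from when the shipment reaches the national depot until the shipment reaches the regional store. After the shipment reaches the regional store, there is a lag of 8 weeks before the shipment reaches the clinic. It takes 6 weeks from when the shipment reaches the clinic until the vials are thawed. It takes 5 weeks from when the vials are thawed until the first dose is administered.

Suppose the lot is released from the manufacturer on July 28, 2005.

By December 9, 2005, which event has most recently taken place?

The lot is released from the manufacturer: Jul 28, 2005.
The shipment reaches the national depot: Jul 28, 2005 + 34 days = Aug 31, 2005.
The shipment reaches the regional store: Aug 31, 2005 + 11 days = Sep 11, 2005.
The shipment reaches the clinic: Sep 11, 2005 + 8 weeks = Nov 6, 2005.
The vials are thawed: Nov 6, 2005 + 6 weeks = Dec 18, 2005.
The first dose is administered: Dec 18, 2005 + 5 weeks = Jan 22, 2006.
Dec 9, 2005 falls between when the shipment reaches the clinic (Nov 6, 2005) and when the vials are thawed (Dec 18, 2005).

The shipment reaches the clinic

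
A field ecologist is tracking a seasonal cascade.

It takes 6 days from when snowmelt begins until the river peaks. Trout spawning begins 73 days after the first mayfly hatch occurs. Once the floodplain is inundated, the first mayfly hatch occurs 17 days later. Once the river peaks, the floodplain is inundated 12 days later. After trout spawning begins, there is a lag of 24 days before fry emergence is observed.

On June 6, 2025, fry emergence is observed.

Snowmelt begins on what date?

January 25, 2025

Fry emergence is observed: Jun 6, 2025.
Trout spawning begins: Jun 6, 2025 − 24 days = May 13, 2025.
The first mayfly hatch occurs: May 13, 2025 − 73 days = Mar 1, 2025.
The floodplain is inundated: Mar 1, 2025 − 17 days = Feb 12, 2025.
The river peaks: Feb 12, 2025 − 12 days = Jan 31, 2025.
Snowmelt begins: Jan 31, 2025 − 6 days = Jan 25, 2025.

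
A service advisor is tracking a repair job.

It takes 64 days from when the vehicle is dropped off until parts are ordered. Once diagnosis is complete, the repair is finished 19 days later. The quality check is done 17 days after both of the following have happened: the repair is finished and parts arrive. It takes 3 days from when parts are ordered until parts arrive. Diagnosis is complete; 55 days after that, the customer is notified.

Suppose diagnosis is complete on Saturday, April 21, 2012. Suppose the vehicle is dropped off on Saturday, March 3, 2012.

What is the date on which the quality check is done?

Diagnosis is complete: Apr 21, 2012.
The repair is finished: Apr 21, 2012 + 19 days = May 10, 2012.
The vehicle is dropped off: Mar 3, 2012.
Parts are ordered: Mar 3, 2012 + 64 days = May 6, 2012.
Parts arrive: May 6, 2012 + 3 days = May 9, 2012.
Both prerequisites met — the repair is finished (May 10, 2012), parts arrive (May 9, 2012); the later is May 10, 2012.
The quality check is done: May 10, 2012 + 17 days = May 27, 2012.

Sunday, May 27, 2012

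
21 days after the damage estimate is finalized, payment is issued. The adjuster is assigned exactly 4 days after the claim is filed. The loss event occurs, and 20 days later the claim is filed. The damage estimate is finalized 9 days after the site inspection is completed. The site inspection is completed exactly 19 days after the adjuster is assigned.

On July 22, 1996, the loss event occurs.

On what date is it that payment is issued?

The loss event occurs: Jul 22, 1996.
The claim is filed: Jul 22, 1996 + 20 days = Aug 11, 1996.
The adjuster is assigned: Aug 11, 1996 + 4 days = Aug 15, 1996.
The site inspection is completed: Aug 15, 1996 + 19 days = Sep 3, 1996.
The damage estimate is finalized: Sep 3, 1996 + 9 days = Sep 12, 1996.
Payment is issued: Sep 12, 1996 + 21 days = Oct 3, 1996.

October 3, 1996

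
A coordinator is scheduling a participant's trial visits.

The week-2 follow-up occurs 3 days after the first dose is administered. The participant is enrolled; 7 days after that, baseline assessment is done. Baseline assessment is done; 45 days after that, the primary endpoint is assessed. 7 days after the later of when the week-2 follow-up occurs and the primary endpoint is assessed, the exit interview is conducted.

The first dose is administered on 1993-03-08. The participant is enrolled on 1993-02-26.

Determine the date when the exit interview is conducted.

1993-04-26

The first dose is administered: Mar 8, 1993.
The week-2 follow-up occurs: Mar 8, 1993 + 3 days = Mar 11, 1993.
The participant is enrolled: Feb 26, 1993.
Baseline assessment is done: Feb 26, 1993 + 7 days = Mar 5, 1993.
The primary endpoint is assessed: Mar 5, 1993 + 45 days = Apr 19, 1993.
Both prerequisites met — the week-2 follow-up occurs (Mar 11, 1993), the primary endpoint is assessed (Apr 19, 1993); the later is Apr 19, 1993.
The exit interview is conducted: Apr 19, 1993 + 7 days = Apr 26, 1993.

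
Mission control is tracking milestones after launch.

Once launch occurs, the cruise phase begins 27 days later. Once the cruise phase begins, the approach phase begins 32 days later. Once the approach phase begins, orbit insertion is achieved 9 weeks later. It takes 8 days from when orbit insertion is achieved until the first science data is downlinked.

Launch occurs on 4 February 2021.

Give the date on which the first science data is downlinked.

Launch occurs: Feb 4, 2021.
The cruise phase begins: Feb 4, 2021 + 27 days = Mar 3, 2021.
The approach phase begins: Mar 3, 2021 + 32 days = Apr 4, 2021.
Orbit insertion is achieved: Apr 4, 2021 + 9 weeks = Jun 6, 2021.
The first science data is downlinked: Jun 6, 2021 + 8 days = Jun 14, 2021.

14 June 2021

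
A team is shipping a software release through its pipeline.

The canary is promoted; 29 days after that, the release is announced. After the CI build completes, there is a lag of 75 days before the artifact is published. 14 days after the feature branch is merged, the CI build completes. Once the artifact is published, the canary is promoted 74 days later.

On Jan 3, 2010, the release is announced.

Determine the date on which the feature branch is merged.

Jun 25, 2009

The release is announced: Jan 3, 2010.
The canary is promoted: Jan 3, 2010 − 29 days = Dec 5, 2009.
The artifact is published: Dec 5, 2009 − 74 days = Sep 22, 2009.
The CI build completes: Sep 22, 2009 − 75 days = Jul 9, 2009.
The feature branch is merged: Jul 9, 2009 − 14 days = Jun 25, 2009.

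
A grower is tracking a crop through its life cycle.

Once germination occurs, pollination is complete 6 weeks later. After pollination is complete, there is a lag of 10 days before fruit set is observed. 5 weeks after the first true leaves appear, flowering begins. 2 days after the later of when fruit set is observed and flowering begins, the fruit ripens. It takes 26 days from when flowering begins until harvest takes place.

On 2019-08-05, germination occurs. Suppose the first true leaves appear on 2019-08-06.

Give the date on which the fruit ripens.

Germination occurs: Aug 5, 2019.
Pollination is complete: Aug 5, 2019 + 6 weeks = Sep 16, 2019.
Fruit set is observed: Sep 16, 2019 + 10 days = Sep 26, 2019.
The first true leaves appear: Aug 6, 2019.
Flowering begins: Aug 6, 2019 + 5 weeks = Sep 10, 2019.
Both prerequisites met — fruit set is observed (Sep 26, 2019), flowering begins (Sep 10, 2019); the later is Sep 26, 2019.
The fruit ripens: Sep 26, 2019 + 2 days = Sep 28, 2019.

2019-09-28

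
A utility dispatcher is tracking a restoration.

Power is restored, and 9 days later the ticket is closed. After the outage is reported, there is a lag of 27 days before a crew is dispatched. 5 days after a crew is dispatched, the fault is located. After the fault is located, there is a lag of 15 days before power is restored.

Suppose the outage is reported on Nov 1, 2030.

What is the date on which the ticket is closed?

Dec 27, 2030

The outage is reported: Nov 1, 2030.
A crew is dispatched: Nov 1, 2030 + 27 days = Nov 28, 2030.
The fault is located: Nov 28, 2030 + 5 days = Dec 3, 2030.
Power is restored: Dec 3, 2030 + 15 days = Dec 18, 2030.
The ticket is closed: Dec 18, 2030 + 9 days = Dec 27, 2030.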